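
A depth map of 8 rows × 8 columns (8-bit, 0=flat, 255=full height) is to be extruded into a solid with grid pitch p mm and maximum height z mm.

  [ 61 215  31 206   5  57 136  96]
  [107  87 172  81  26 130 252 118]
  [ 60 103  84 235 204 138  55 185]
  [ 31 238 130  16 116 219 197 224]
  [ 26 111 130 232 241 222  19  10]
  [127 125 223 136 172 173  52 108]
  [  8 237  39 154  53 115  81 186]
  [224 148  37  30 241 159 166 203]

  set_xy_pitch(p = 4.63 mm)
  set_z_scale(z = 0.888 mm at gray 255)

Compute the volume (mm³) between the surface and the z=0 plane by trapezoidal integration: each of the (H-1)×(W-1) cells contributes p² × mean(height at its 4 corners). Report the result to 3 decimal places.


height_mm = gray/255 × 0.888; cell vol = 4.63² × mean(4 corners)
unit = 4.63² × 0.888 / (4×255) = 0.0186627 mm³ per gray-sum
row 0: Σ corner-gray over 7 cells = 3178  → 59.3101
row 1: Σ corner-gray over 7 cells = 3604  → 67.2604
row 2: Σ corner-gray over 7 cells = 3970  → 74.0910
row 3: Σ corner-gray over 7 cells = 4033  → 75.2667
row 4: Σ corner-gray over 7 cells = 3943  → 73.5871
row 5: Σ corner-gray over 7 cells = 3549  → 66.2340
row 6: Σ corner-gray over 7 cells = 3541  → 66.0847
Σ rows: total corner-gray = 25818  → 481.8339 mm³

481.834


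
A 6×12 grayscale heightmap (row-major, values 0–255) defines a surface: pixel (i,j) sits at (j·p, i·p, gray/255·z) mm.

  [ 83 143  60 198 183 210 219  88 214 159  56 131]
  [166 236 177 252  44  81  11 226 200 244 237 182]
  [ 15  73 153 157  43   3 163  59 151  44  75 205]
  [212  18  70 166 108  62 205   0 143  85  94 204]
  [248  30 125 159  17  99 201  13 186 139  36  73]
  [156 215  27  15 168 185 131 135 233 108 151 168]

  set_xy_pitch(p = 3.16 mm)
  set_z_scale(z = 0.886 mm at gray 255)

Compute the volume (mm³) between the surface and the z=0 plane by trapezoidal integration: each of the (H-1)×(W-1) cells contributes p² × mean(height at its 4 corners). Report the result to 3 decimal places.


236.655

height_mm = gray/255 × 0.886; cell vol = 3.16² × mean(4 corners)
unit = 3.16² × 0.886 / (4×255) = 0.00867377 mm³ per gray-sum
row 0: Σ corner-gray over 11 cells = 7038  → 61.0460
row 1: Σ corner-gray over 11 cells = 5826  → 50.5334
row 2: Σ corner-gray over 11 cells = 4380  → 37.9911
row 3: Σ corner-gray over 11 cells = 4649  → 40.3243
row 4: Σ corner-gray over 11 cells = 5391  → 46.7603
Σ rows: total corner-gray = 27284  → 236.6550 mm³


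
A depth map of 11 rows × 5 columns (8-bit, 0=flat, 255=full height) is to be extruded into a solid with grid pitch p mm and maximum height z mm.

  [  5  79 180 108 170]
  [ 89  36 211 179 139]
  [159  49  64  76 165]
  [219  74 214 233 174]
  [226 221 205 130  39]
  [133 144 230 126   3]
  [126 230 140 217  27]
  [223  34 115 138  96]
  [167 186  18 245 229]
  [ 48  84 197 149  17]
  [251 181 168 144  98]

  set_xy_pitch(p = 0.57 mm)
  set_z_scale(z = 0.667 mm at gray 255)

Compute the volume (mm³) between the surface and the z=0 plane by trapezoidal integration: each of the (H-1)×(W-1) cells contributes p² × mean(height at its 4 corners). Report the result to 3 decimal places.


4.798

height_mm = gray/255 × 0.667; cell vol = 0.57² × mean(4 corners)
unit = 0.57² × 0.667 / (4×255) = 0.000212459 mm³ per gray-sum
row 0: Σ corner-gray over 4 cells = 1989  → 0.4226
row 1: Σ corner-gray over 4 cells = 1782  → 0.3786
row 2: Σ corner-gray over 4 cells = 2137  → 0.4540
row 3: Σ corner-gray over 4 cells = 2812  → 0.5974
row 4: Σ corner-gray over 4 cells = 2513  → 0.5339
row 5: Σ corner-gray over 4 cells = 2463  → 0.5233
row 6: Σ corner-gray over 4 cells = 2220  → 0.4717
row 7: Σ corner-gray over 4 cells = 2187  → 0.4646
row 8: Σ corner-gray over 4 cells = 2219  → 0.4714
row 9: Σ corner-gray over 4 cells = 2260  → 0.4802
Σ rows: total corner-gray = 22582  → 4.7978 mm³


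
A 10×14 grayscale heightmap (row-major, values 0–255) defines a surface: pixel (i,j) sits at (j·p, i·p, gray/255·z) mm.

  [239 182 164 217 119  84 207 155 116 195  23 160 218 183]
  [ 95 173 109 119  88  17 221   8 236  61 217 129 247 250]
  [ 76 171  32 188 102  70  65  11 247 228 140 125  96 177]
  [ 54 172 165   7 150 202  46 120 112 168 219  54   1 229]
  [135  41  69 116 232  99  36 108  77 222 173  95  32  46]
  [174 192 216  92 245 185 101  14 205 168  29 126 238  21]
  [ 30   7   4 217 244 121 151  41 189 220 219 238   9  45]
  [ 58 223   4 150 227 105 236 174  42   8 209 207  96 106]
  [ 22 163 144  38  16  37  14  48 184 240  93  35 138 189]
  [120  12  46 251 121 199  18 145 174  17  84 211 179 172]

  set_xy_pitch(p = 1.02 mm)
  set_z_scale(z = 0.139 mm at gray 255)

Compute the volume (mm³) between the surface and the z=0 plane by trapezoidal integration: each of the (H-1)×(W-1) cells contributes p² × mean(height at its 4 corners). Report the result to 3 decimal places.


8.393

height_mm = gray/255 × 0.139; cell vol = 1.02² × mean(4 corners)
unit = 1.02² × 0.139 / (4×255) = 0.00014178 mm³ per gray-sum
row 0: Σ corner-gray over 13 cells = 7697  → 1.0913
row 1: Σ corner-gray over 13 cells = 6798  → 0.9638
row 2: Σ corner-gray over 13 cells = 6318  → 0.8958
row 3: Σ corner-gray over 13 cells = 5896  → 0.8359
row 4: Σ corner-gray over 13 cells = 6598  → 0.9355
row 5: Σ corner-gray over 13 cells = 7212  → 1.0225
row 6: Σ corner-gray over 13 cells = 6921  → 0.9813
row 7: Σ corner-gray over 13 cells = 6037  → 0.8559
row 8: Σ corner-gray over 13 cells = 5717  → 0.8106
Σ rows: total corner-gray = 59194  → 8.3925 mm³


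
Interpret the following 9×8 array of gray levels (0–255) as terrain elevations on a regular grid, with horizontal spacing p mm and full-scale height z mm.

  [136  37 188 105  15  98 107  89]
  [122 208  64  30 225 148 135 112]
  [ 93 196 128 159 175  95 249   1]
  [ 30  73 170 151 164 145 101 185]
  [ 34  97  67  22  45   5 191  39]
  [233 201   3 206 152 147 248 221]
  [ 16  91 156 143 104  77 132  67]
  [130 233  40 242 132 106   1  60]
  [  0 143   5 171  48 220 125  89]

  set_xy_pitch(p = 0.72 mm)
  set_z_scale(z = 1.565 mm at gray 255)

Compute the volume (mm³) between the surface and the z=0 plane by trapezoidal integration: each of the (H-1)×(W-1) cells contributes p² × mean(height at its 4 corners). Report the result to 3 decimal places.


21.755

height_mm = gray/255 × 1.565; cell vol = 0.72² × mean(4 corners)
unit = 0.72² × 1.565 / (4×255) = 0.000795388 mm³ per gray-sum
row 0: Σ corner-gray over 7 cells = 3179  → 2.5285
row 1: Σ corner-gray over 7 cells = 3952  → 3.1434
row 2: Σ corner-gray over 7 cells = 3921  → 3.1187
row 3: Σ corner-gray over 7 cells = 2750  → 2.1873
row 4: Σ corner-gray over 7 cells = 3295  → 2.6208
row 5: Σ corner-gray over 7 cells = 3857  → 3.0678
row 6: Σ corner-gray over 7 cells = 3187  → 2.5349
row 7: Σ corner-gray over 7 cells = 3211  → 2.5540
Σ rows: total corner-gray = 27352  → 21.7555 mm³


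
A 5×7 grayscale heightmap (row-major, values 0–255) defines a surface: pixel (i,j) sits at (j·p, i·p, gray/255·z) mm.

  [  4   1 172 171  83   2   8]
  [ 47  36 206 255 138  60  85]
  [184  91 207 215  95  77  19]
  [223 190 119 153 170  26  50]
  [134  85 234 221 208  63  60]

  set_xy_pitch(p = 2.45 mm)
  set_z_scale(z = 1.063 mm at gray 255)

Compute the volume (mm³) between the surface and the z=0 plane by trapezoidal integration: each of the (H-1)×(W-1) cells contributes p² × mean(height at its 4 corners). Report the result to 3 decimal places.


75.404

height_mm = gray/255 × 1.063; cell vol = 2.45² × mean(4 corners)
unit = 2.45² × 1.063 / (4×255) = 0.00625555 mm³ per gray-sum
row 0: Σ corner-gray over 6 cells = 2392  → 14.9633
row 1: Σ corner-gray over 6 cells = 3095  → 19.3609
row 2: Σ corner-gray over 6 cells = 3162  → 19.7800
row 3: Σ corner-gray over 6 cells = 3405  → 21.3001
Σ rows: total corner-gray = 12054  → 75.4044 mm³


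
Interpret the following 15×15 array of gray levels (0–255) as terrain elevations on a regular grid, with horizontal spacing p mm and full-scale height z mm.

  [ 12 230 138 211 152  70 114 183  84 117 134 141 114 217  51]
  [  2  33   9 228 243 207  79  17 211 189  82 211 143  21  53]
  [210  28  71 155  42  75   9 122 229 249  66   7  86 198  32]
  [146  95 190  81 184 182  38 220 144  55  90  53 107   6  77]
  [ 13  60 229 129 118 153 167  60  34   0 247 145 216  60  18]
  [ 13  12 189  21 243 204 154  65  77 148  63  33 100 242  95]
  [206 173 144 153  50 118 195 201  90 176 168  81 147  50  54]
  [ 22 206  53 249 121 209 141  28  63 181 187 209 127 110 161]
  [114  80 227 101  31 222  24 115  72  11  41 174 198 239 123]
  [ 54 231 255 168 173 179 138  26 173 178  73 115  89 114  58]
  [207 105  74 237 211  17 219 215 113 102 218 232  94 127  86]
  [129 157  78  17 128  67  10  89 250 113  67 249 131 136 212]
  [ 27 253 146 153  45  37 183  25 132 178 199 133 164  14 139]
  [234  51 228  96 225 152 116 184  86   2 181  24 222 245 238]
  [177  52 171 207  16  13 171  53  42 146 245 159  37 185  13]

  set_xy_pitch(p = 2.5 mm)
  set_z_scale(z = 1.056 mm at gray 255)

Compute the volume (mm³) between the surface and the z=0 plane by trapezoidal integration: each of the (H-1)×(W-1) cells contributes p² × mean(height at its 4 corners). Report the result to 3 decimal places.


640.763

height_mm = gray/255 × 1.056; cell vol = 2.5² × mean(4 corners)
unit = 2.5² × 1.056 / (4×255) = 0.00647059 mm³ per gray-sum
row 0: Σ corner-gray over 14 cells = 7274  → 47.0671
row 1: Σ corner-gray over 14 cells = 6317  → 40.8747
row 2: Σ corner-gray over 14 cells = 6029  → 39.0112
row 3: Σ corner-gray over 14 cells = 6380  → 41.2824
row 4: Σ corner-gray over 14 cells = 6477  → 41.9100
row 5: Σ corner-gray over 14 cells = 6962  → 45.0482
row 6: Σ corner-gray over 14 cells = 7703  → 49.8429
row 7: Σ corner-gray over 14 cells = 7258  → 46.9635
row 8: Σ corner-gray over 14 cells = 7243  → 46.8665
row 9: Σ corner-gray over 14 cells = 8157  → 52.7806
row 10: Σ corner-gray over 14 cells = 7546  → 48.8271
row 11: Σ corner-gray over 14 cells = 6815  → 44.0971
row 12: Σ corner-gray over 14 cells = 7586  → 49.0859
row 13: Σ corner-gray over 14 cells = 7280  → 47.1059
Σ rows: total corner-gray = 99027  → 640.7629 mm³


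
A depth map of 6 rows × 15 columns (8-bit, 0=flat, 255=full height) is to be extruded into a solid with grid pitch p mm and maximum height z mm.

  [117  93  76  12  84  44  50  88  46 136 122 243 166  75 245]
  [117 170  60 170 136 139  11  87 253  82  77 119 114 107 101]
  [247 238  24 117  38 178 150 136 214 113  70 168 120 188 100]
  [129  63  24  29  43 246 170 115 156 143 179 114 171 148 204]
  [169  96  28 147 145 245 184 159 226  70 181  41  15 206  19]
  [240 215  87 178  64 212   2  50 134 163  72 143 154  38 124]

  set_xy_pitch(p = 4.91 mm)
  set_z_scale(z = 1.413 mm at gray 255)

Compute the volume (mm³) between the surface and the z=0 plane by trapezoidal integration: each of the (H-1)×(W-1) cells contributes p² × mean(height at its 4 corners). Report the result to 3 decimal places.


height_mm = gray/255 × 1.413; cell vol = 4.91² × mean(4 corners)
unit = 4.91² × 1.413 / (4×255) = 0.0333968 mm³ per gray-sum
row 0: Σ corner-gray over 14 cells = 6100  → 203.7205
row 1: Σ corner-gray over 14 cells = 7123  → 237.8855
row 2: Σ corner-gray over 14 cells = 7390  → 246.8024
row 3: Σ corner-gray over 14 cells = 7209  → 240.7576
row 4: Σ corner-gray over 14 cells = 7062  → 235.8483
Σ rows: total corner-gray = 34884  → 1165.0143 mm³

1165.014


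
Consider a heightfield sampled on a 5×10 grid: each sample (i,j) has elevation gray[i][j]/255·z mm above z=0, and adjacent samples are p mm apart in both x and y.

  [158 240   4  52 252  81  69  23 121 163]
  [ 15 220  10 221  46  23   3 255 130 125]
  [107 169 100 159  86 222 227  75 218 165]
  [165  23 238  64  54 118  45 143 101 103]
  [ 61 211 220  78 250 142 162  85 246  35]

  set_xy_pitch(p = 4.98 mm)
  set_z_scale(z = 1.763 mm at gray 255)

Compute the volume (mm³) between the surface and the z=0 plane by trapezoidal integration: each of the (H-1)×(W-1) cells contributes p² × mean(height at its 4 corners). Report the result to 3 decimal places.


773.685

height_mm = gray/255 × 1.763; cell vol = 4.98² × mean(4 corners)
unit = 4.98² × 1.763 / (4×255) = 0.0428658 mm³ per gray-sum
row 0: Σ corner-gray over 9 cells = 3961  → 169.7914
row 1: Σ corner-gray over 9 cells = 4740  → 203.1838
row 2: Σ corner-gray over 9 cells = 4624  → 198.2114
row 3: Σ corner-gray over 9 cells = 4724  → 202.4980
Σ rows: total corner-gray = 18049  → 773.6846 mm³


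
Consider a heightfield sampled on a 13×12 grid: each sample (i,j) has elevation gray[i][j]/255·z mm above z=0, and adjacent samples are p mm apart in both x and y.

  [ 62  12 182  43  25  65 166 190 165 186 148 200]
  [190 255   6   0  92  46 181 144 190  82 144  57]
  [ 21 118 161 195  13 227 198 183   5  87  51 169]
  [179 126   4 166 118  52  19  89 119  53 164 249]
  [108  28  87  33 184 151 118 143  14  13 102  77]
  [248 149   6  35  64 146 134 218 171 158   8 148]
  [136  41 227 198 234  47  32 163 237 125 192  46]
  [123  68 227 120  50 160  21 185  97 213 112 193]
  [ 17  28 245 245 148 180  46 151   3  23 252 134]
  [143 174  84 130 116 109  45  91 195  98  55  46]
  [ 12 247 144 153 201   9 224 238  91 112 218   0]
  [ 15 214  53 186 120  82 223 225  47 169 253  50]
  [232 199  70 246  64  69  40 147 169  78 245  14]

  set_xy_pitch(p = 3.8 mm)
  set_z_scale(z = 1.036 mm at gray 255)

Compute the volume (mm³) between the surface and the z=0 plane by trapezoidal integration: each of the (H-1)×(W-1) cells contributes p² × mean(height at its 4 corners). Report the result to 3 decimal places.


949.686

height_mm = gray/255 × 1.036; cell vol = 3.8² × mean(4 corners)
unit = 3.8² × 1.036 / (4×255) = 0.0146665 mm³ per gray-sum
row 0: Σ corner-gray over 11 cells = 5153  → 75.5765
row 1: Σ corner-gray over 11 cells = 5193  → 76.1632
row 2: Σ corner-gray over 11 cells = 4914  → 72.0712
row 3: Σ corner-gray over 11 cells = 4179  → 61.2913
row 4: Σ corner-gray over 11 cells = 4505  → 66.0726
row 5: Σ corner-gray over 11 cells = 5748  → 84.3031
row 6: Σ corner-gray over 11 cells = 5996  → 87.9404
row 7: Σ corner-gray over 11 cells = 5615  → 82.3525
row 8: Σ corner-gray over 11 cells = 5176  → 75.9139
row 9: Σ corner-gray over 11 cells = 5669  → 83.1444
row 10: Σ corner-gray over 11 cells = 6495  → 95.2590
row 11: Σ corner-gray over 11 cells = 6109  → 89.5977
Σ rows: total corner-gray = 64752  → 949.6858 mm³


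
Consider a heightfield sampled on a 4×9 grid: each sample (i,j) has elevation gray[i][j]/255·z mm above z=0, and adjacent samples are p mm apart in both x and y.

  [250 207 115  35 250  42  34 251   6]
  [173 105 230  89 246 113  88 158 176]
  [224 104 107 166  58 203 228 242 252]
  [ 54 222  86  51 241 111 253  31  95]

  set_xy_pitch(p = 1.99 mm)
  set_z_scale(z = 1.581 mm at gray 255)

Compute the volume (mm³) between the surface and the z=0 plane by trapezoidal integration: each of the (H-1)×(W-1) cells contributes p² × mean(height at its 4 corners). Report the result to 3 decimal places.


88.764

height_mm = gray/255 × 1.581; cell vol = 1.99² × mean(4 corners)
unit = 1.99² × 1.581 / (4×255) = 0.00613816 mm³ per gray-sum
row 0: Σ corner-gray over 8 cells = 4531  → 27.8120
row 1: Σ corner-gray over 8 cells = 5099  → 31.2985
row 2: Σ corner-gray over 8 cells = 4831  → 29.6534
Σ rows: total corner-gray = 14461  → 88.7639 mm³


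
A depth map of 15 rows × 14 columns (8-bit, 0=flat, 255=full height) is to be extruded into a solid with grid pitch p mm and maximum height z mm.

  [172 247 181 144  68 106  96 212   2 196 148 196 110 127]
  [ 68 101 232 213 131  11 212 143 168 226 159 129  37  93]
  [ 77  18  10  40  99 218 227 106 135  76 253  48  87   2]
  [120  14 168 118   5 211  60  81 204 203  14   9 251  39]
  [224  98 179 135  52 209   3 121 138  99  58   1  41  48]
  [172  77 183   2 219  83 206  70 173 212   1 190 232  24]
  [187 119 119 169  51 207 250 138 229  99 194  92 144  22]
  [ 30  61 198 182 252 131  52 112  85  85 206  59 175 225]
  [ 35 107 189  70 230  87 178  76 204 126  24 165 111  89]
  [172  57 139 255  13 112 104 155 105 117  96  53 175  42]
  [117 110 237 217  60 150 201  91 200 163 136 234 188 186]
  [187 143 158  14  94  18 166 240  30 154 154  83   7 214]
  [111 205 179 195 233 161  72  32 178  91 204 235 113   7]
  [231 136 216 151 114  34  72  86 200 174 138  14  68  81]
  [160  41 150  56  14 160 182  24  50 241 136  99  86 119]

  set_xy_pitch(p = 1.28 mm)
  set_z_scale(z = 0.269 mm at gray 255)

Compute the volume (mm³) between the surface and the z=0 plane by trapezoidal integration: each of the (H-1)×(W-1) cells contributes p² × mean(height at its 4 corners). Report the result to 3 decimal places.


39.966

height_mm = gray/255 × 0.269; cell vol = 1.28² × mean(4 corners)
unit = 1.28² × 0.269 / (4×255) = 0.000432088 mm³ per gray-sum
row 0: Σ corner-gray over 13 cells = 7396  → 3.1957
row 1: Σ corner-gray over 13 cells = 6398  → 2.7645
row 2: Σ corner-gray over 13 cells = 5548  → 2.3972
row 3: Σ corner-gray over 13 cells = 5375  → 2.3225
row 4: Σ corner-gray over 13 cells = 6032  → 2.6064
row 5: Σ corner-gray over 13 cells = 7323  → 3.1642
row 6: Σ corner-gray over 13 cells = 7282  → 3.1465
row 7: Σ corner-gray over 13 cells = 6709  → 2.8989
row 8: Σ corner-gray over 13 cells = 6234  → 2.6936
row 9: Σ corner-gray over 13 cells = 7253  → 3.1339
row 10: Σ corner-gray over 13 cells = 7200  → 3.1110
row 11: Σ corner-gray over 13 cells = 6837  → 2.9542
row 12: Σ corner-gray over 13 cells = 7032  → 3.0384
row 13: Σ corner-gray over 13 cells = 5875  → 2.5385
Σ rows: total corner-gray = 92494  → 39.9655 mm³


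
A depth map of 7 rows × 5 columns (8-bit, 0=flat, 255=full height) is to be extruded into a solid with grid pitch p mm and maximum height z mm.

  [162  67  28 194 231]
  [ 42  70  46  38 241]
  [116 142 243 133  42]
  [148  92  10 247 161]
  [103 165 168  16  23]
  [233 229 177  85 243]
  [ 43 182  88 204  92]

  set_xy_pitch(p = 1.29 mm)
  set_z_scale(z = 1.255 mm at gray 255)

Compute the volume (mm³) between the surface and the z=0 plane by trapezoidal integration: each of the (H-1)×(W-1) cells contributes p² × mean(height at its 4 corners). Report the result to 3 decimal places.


height_mm = gray/255 × 1.255; cell vol = 1.29² × mean(4 corners)
unit = 1.29² × 1.255 / (4×255) = 0.0020475 mm³ per gray-sum
row 0: Σ corner-gray over 4 cells = 1562  → 3.1982
row 1: Σ corner-gray over 4 cells = 1785  → 3.6548
row 2: Σ corner-gray over 4 cells = 2201  → 4.5065
row 3: Σ corner-gray over 4 cells = 1831  → 3.7490
row 4: Σ corner-gray over 4 cells = 2282  → 4.6724
row 5: Σ corner-gray over 4 cells = 2541  → 5.2027
Σ rows: total corner-gray = 12202  → 24.9835 mm³

24.984


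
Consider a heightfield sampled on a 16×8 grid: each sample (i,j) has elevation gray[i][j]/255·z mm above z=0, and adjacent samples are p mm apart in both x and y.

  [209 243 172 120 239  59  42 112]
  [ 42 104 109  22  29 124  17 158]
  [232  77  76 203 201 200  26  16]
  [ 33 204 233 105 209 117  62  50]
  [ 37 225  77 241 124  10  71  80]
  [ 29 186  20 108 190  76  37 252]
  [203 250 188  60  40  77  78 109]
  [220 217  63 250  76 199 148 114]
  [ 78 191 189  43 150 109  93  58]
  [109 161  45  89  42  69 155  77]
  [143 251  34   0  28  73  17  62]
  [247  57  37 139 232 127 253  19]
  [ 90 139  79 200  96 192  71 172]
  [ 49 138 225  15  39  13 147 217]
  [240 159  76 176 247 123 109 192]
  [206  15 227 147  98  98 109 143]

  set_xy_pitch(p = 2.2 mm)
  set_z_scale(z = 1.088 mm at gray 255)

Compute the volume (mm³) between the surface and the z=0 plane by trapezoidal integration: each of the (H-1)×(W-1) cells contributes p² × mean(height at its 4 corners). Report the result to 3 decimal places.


height_mm = gray/255 × 1.088; cell vol = 2.2² × mean(4 corners)
unit = 2.2² × 1.088 / (4×255) = 0.00516267 mm³ per gray-sum
row 0: Σ corner-gray over 7 cells = 3081  → 15.9062
row 1: Σ corner-gray over 7 cells = 2824  → 14.5794
row 2: Σ corner-gray over 7 cells = 3757  → 19.3961
row 3: Σ corner-gray over 7 cells = 3556  → 18.3584
row 4: Σ corner-gray over 7 cells = 3128  → 16.1488
row 5: Σ corner-gray over 7 cells = 3213  → 16.5876
row 6: Σ corner-gray over 7 cells = 3938  → 20.3306
row 7: Σ corner-gray over 7 cells = 3926  → 20.2686
row 8: Σ corner-gray over 7 cells = 2994  → 15.4570
row 9: Σ corner-gray over 7 cells = 2319  → 11.9722
row 10: Σ corner-gray over 7 cells = 2967  → 15.3176
row 11: Σ corner-gray over 7 cells = 3772  → 19.4736
row 12: Σ corner-gray over 7 cells = 3236  → 16.7064
row 13: Σ corner-gray over 7 cells = 3632  → 18.7508
row 14: Σ corner-gray over 7 cells = 3949  → 20.3874
Σ rows: total corner-gray = 50292  → 259.6408 mm³

259.641


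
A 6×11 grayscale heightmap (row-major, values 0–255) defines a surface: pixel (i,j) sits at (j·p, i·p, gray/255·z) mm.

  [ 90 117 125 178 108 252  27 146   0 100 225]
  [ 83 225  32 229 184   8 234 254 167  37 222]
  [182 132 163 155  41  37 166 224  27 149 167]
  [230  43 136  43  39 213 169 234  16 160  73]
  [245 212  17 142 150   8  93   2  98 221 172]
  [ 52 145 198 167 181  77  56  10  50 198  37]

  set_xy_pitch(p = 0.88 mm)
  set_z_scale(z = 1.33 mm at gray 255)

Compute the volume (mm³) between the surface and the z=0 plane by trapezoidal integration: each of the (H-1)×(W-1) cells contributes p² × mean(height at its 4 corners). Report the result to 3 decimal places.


25.508

height_mm = gray/255 × 1.33; cell vol = 0.88² × mean(4 corners)
unit = 0.88² × 1.33 / (4×255) = 0.00100976 mm³ per gray-sum
row 0: Σ corner-gray over 10 cells = 5466  → 5.5193
row 1: Σ corner-gray over 10 cells = 5582  → 5.6365
row 2: Σ corner-gray over 10 cells = 4946  → 4.9943
row 3: Σ corner-gray over 10 cells = 4712  → 4.7580
row 4: Σ corner-gray over 10 cells = 4556  → 4.6005
Σ rows: total corner-gray = 25262  → 25.5085 mm³


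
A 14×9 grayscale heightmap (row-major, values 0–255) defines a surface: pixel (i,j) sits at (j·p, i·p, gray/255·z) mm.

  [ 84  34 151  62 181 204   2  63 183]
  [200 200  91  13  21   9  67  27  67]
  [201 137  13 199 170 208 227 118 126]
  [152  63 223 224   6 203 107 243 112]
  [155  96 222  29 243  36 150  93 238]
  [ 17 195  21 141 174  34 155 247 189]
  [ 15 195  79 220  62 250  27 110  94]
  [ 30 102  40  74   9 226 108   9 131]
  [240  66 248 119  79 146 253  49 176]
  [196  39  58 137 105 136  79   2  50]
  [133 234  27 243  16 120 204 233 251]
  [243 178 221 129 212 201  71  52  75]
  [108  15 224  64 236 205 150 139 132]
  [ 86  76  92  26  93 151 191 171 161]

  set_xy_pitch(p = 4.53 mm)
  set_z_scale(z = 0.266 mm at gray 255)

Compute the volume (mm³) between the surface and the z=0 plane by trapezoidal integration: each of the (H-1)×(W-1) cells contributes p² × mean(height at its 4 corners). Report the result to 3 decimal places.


height_mm = gray/255 × 0.266; cell vol = 4.53² × mean(4 corners)
unit = 4.53² × 0.266 / (4×255) = 0.00535153 mm³ per gray-sum
row 0: Σ corner-gray over 8 cells = 2784  → 14.8987
row 1: Σ corner-gray over 8 cells = 3594  → 19.2334
row 2: Σ corner-gray over 8 cells = 4873  → 26.0780
row 3: Σ corner-gray over 8 cells = 4533  → 24.2585
row 4: Σ corner-gray over 8 cells = 4271  → 22.8564
row 5: Σ corner-gray over 8 cells = 4135  → 22.1286
row 6: Σ corner-gray over 8 cells = 3292  → 17.6172
row 7: Σ corner-gray over 8 cells = 3633  → 19.4421
row 8: Σ corner-gray over 8 cells = 3694  → 19.7685
row 9: Σ corner-gray over 8 cells = 3896  → 20.8496
row 10: Σ corner-gray over 8 cells = 4984  → 26.6720
row 11: Σ corner-gray over 8 cells = 4752  → 25.4305
row 12: Σ corner-gray over 8 cells = 4153  → 22.2249
Σ rows: total corner-gray = 52594  → 281.4583 mm³

281.458


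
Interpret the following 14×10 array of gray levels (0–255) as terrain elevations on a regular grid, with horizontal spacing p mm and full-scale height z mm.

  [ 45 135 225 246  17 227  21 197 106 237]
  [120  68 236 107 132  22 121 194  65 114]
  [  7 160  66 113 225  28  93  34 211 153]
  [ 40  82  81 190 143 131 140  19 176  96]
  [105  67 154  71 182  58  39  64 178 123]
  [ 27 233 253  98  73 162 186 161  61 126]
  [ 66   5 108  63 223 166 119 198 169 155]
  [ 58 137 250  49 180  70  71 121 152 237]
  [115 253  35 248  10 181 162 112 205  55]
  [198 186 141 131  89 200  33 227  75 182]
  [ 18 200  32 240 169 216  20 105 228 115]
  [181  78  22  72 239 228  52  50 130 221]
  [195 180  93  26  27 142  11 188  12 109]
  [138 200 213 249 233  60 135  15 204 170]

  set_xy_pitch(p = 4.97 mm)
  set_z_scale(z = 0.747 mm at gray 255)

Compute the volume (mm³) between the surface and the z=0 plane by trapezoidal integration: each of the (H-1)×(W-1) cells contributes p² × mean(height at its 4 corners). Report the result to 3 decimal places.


1071.132

height_mm = gray/255 × 0.747; cell vol = 4.97² × mean(4 corners)
unit = 4.97² × 0.747 / (4×255) = 0.0180898 mm³ per gray-sum
row 0: Σ corner-gray over 9 cells = 4754  → 85.9988
row 1: Σ corner-gray over 9 cells = 4144  → 74.9640
row 2: Σ corner-gray over 9 cells = 4080  → 73.8063
row 3: Σ corner-gray over 9 cells = 3914  → 70.8034
row 4: Σ corner-gray over 9 cells = 4461  → 80.6985
row 5: Σ corner-gray over 9 cells = 4930  → 89.1826
row 6: Σ corner-gray over 9 cells = 4678  → 84.6240
row 7: Σ corner-gray over 9 cells = 4937  → 89.3092
row 8: Σ corner-gray over 9 cells = 5126  → 92.7282
row 9: Σ corner-gray over 9 cells = 5097  → 92.2036
row 10: Σ corner-gray over 9 cells = 4697  → 84.9677
row 11: Σ corner-gray over 9 cells = 3806  → 68.8497
row 12: Σ corner-gray over 9 cells = 4588  → 82.9959
Σ rows: total corner-gray = 59212  → 1071.1319 mm³


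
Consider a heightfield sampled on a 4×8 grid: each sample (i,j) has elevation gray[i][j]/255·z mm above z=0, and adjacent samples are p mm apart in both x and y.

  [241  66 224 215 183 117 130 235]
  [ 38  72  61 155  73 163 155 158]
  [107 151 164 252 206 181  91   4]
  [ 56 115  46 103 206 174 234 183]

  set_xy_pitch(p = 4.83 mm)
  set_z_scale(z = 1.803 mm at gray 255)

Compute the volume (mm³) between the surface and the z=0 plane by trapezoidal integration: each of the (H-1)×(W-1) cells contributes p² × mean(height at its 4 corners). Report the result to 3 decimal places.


height_mm = gray/255 × 1.803; cell vol = 4.83² × mean(4 corners)
unit = 4.83² × 1.803 / (4×255) = 0.0412373 mm³ per gray-sum
row 0: Σ corner-gray over 7 cells = 3900  → 160.8253
row 1: Σ corner-gray over 7 cells = 3755  → 154.8459
row 2: Σ corner-gray over 7 cells = 4196  → 173.0315
Σ rows: total corner-gray = 11851  → 488.7028 mm³

488.703


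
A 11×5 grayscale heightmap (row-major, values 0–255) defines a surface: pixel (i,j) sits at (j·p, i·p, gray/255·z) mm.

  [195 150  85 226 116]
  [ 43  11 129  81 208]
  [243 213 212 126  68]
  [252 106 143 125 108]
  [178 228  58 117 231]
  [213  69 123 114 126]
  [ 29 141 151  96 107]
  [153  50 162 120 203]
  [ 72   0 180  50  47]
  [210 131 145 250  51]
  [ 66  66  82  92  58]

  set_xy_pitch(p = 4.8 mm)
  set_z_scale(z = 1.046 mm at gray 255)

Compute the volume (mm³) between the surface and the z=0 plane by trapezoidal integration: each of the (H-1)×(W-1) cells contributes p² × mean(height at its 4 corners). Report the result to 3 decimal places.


height_mm = gray/255 × 1.046; cell vol = 4.8² × mean(4 corners)
unit = 4.8² × 1.046 / (4×255) = 0.0236273 mm³ per gray-sum
row 0: Σ corner-gray over 4 cells = 1926  → 45.5062
row 1: Σ corner-gray over 4 cells = 2106  → 49.7591
row 2: Σ corner-gray over 4 cells = 2521  → 59.5644
row 3: Σ corner-gray over 4 cells = 2323  → 54.8862
row 4: Σ corner-gray over 4 cells = 2166  → 51.1767
row 5: Σ corner-gray over 4 cells = 1863  → 44.0176
row 6: Σ corner-gray over 4 cells = 1932  → 45.6479
row 7: Σ corner-gray over 4 cells = 1599  → 37.7800
row 8: Σ corner-gray over 4 cells = 1892  → 44.7028
row 9: Σ corner-gray over 4 cells = 1917  → 45.2935
Σ rows: total corner-gray = 20245  → 478.3346 mm³

478.335


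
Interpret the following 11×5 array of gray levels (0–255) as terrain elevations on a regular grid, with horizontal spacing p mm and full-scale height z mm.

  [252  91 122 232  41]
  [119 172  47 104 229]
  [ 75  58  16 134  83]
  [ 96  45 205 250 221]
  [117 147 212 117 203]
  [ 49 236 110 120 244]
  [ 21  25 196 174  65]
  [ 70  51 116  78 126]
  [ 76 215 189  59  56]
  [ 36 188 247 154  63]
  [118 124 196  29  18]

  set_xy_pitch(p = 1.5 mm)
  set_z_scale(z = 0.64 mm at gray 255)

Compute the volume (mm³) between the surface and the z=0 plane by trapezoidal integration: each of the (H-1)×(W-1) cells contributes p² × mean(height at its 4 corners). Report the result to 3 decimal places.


29.047

height_mm = gray/255 × 0.64; cell vol = 1.5² × mean(4 corners)
unit = 1.5² × 0.64 / (4×255) = 0.00141176 mm³ per gray-sum
row 0: Σ corner-gray over 4 cells = 2177  → 3.0734
row 1: Σ corner-gray over 4 cells = 1568  → 2.2136
row 2: Σ corner-gray over 4 cells = 1891  → 2.6696
row 3: Σ corner-gray over 4 cells = 2589  → 3.6551
row 4: Σ corner-gray over 4 cells = 2497  → 3.5252
row 5: Σ corner-gray over 4 cells = 2101  → 2.9661
row 6: Σ corner-gray over 4 cells = 1562  → 2.2052
row 7: Σ corner-gray over 4 cells = 1744  → 2.4621
row 8: Σ corner-gray over 4 cells = 2335  → 3.2965
row 9: Σ corner-gray over 4 cells = 2111  → 2.9802
Σ rows: total corner-gray = 20575  → 29.0471 mm³


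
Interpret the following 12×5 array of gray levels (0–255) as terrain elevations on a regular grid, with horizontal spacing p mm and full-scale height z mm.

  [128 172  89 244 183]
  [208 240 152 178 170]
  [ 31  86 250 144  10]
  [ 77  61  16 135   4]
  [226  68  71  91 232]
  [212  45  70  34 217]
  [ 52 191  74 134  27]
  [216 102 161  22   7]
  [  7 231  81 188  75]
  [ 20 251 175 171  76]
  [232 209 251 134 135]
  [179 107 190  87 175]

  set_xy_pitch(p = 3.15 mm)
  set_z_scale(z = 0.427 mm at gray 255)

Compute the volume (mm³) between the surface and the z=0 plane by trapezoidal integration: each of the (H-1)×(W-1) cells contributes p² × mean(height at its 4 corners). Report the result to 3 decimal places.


95.434

height_mm = gray/255 × 0.427; cell vol = 3.15² × mean(4 corners)
unit = 3.15² × 0.427 / (4×255) = 0.00415383 mm³ per gray-sum
row 0: Σ corner-gray over 4 cells = 2839  → 11.7927
row 1: Σ corner-gray over 4 cells = 2519  → 10.4635
row 2: Σ corner-gray over 4 cells = 1506  → 6.2557
row 3: Σ corner-gray over 4 cells = 1423  → 5.9109
row 4: Σ corner-gray over 4 cells = 1645  → 6.8331
row 5: Σ corner-gray over 4 cells = 1604  → 6.6627
row 6: Σ corner-gray over 4 cells = 1670  → 6.9369
row 7: Σ corner-gray over 4 cells = 1875  → 7.7884
row 8: Σ corner-gray over 4 cells = 2372  → 9.8529
row 9: Σ corner-gray over 4 cells = 2845  → 11.8176
row 10: Σ corner-gray over 4 cells = 2677  → 11.1198
Σ rows: total corner-gray = 22975  → 95.4343 mm³


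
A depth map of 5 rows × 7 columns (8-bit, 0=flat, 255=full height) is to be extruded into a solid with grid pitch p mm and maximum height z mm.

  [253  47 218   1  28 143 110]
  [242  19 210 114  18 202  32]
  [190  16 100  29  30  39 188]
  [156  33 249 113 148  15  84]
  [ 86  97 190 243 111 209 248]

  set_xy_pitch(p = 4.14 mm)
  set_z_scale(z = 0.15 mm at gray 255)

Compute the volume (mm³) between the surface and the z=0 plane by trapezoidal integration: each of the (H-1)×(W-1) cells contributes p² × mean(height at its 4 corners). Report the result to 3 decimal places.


26.201

height_mm = gray/255 × 0.15; cell vol = 4.14² × mean(4 corners)
unit = 4.14² × 0.15 / (4×255) = 0.00252053 mm³ per gray-sum
row 0: Σ corner-gray over 6 cells = 2637  → 6.6466
row 1: Σ corner-gray over 6 cells = 2206  → 5.5603
row 2: Σ corner-gray over 6 cells = 2162  → 5.4494
row 3: Σ corner-gray over 6 cells = 3390  → 8.5446
Σ rows: total corner-gray = 10395  → 26.2009 mm³


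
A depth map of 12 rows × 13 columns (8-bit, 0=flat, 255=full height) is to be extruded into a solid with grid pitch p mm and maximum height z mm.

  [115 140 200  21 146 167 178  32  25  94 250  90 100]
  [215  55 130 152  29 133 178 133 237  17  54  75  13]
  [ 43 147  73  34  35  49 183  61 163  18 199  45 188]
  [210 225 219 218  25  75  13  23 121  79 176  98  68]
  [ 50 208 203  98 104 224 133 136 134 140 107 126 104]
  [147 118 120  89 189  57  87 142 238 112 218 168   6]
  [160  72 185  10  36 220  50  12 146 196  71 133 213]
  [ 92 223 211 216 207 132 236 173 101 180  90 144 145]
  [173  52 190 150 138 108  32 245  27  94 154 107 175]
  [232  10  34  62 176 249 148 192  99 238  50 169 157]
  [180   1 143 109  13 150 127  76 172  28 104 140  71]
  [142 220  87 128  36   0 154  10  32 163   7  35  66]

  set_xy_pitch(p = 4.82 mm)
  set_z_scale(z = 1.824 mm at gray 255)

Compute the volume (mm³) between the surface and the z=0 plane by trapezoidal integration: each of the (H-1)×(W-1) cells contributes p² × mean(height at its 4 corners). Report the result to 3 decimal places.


2656.927

height_mm = gray/255 × 1.824; cell vol = 4.82² × mean(4 corners)
unit = 4.82² × 1.824 / (4×255) = 0.041545 mm³ per gray-sum
row 0: Σ corner-gray over 12 cells = 5515  → 229.1207
row 1: Σ corner-gray over 12 cells = 4859  → 201.8671
row 2: Σ corner-gray over 12 cells = 5067  → 210.5085
row 3: Σ corner-gray over 12 cells = 6202  → 257.6621
row 4: Σ corner-gray over 12 cells = 6609  → 274.5709
row 5: Σ corner-gray over 12 cells = 5864  → 243.6199
row 6: Σ corner-gray over 12 cells = 6698  → 278.2684
row 7: Σ corner-gray over 12 cells = 7005  → 291.0227
row 8: Σ corner-gray over 12 cells = 6185  → 256.9558
row 9: Σ corner-gray over 12 cells = 5620  → 233.4829
row 10: Σ corner-gray over 12 cells = 4329  → 179.8483
Σ rows: total corner-gray = 63953  → 2656.9272 mm³


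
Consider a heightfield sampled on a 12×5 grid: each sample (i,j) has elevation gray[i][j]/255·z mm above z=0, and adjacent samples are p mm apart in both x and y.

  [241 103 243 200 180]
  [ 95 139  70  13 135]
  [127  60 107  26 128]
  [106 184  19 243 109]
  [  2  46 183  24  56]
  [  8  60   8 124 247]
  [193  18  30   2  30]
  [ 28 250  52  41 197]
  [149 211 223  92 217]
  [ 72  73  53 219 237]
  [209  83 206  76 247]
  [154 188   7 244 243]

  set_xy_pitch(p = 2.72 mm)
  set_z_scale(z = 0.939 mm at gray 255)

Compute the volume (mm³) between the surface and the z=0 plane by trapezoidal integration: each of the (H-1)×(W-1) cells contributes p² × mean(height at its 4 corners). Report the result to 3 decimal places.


height_mm = gray/255 × 0.939; cell vol = 2.72² × mean(4 corners)
unit = 2.72² × 0.939 / (4×255) = 0.00681088 mm³ per gray-sum
row 0: Σ corner-gray over 4 cells = 2187  → 14.8954
row 1: Σ corner-gray over 4 cells = 1315  → 8.9563
row 2: Σ corner-gray over 4 cells = 1748  → 11.9054
row 3: Σ corner-gray over 4 cells = 1671  → 11.3810
row 4: Σ corner-gray over 4 cells = 1203  → 8.1935
row 5: Σ corner-gray over 4 cells = 962  → 6.5521
row 6: Σ corner-gray over 4 cells = 1234  → 8.4046
row 7: Σ corner-gray over 4 cells = 2329  → 15.8625
row 8: Σ corner-gray over 4 cells = 2417  → 16.4619
row 9: Σ corner-gray over 4 cells = 2185  → 14.8818
row 10: Σ corner-gray over 4 cells = 2461  → 16.7616
Σ rows: total corner-gray = 19712  → 134.2561 mm³

134.256


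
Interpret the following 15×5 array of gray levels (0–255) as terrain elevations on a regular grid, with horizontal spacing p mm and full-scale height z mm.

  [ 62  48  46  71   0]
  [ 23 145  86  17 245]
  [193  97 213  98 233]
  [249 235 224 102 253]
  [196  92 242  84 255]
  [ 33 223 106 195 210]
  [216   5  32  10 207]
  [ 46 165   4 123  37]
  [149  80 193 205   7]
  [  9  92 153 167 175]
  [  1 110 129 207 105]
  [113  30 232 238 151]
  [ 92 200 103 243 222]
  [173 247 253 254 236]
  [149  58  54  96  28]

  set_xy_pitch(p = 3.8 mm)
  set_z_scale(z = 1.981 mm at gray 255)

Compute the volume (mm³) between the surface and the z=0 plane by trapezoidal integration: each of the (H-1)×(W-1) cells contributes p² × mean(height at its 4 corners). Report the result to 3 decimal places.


874.407

height_mm = gray/255 × 1.981; cell vol = 3.8² × mean(4 corners)
unit = 3.8² × 1.981 / (4×255) = 0.0280447 mm³ per gray-sum
row 0: Σ corner-gray over 4 cells = 1156  → 32.4197
row 1: Σ corner-gray over 4 cells = 2006  → 56.2578
row 2: Σ corner-gray over 4 cells = 2866  → 80.3762
row 3: Σ corner-gray over 4 cells = 2911  → 81.6383
row 4: Σ corner-gray over 4 cells = 2578  → 72.2994
row 5: Σ corner-gray over 4 cells = 1808  → 50.7049
row 6: Σ corner-gray over 4 cells = 1184  → 33.2050
row 7: Σ corner-gray over 4 cells = 1779  → 49.8916
row 8: Σ corner-gray over 4 cells = 2120  → 59.4549
row 9: Σ corner-gray over 4 cells = 2006  → 56.2578
row 10: Σ corner-gray over 4 cells = 2262  → 63.4372
row 11: Σ corner-gray over 4 cells = 2670  → 74.8795
row 12: Σ corner-gray over 4 cells = 3323  → 93.1927
row 13: Σ corner-gray over 4 cells = 2510  → 70.3923
Σ rows: total corner-gray = 31179  → 874.4071 mm³


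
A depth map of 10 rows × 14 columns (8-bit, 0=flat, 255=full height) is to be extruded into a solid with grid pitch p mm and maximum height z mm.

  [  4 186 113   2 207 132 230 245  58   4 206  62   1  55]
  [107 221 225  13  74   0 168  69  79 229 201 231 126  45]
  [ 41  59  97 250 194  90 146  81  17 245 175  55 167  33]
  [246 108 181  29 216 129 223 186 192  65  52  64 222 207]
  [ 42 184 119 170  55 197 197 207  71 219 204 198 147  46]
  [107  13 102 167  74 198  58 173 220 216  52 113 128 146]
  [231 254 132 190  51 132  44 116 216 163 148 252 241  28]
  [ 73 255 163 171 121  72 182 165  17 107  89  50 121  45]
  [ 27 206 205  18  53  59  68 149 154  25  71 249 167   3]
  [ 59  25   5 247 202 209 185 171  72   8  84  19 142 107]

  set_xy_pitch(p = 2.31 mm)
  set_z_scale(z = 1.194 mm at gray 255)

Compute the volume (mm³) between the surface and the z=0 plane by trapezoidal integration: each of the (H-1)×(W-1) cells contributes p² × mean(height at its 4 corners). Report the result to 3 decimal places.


385.133

height_mm = gray/255 × 1.194; cell vol = 2.31² × mean(4 corners)
unit = 2.31² × 1.194 / (4×255) = 0.00624638 mm³ per gray-sum
row 0: Σ corner-gray over 13 cells = 6375  → 39.8206
row 1: Σ corner-gray over 13 cells = 6650  → 41.5384
row 2: Σ corner-gray over 13 cells = 7013  → 43.8058
row 3: Σ corner-gray over 13 cells = 7811  → 48.7904
row 4: Σ corner-gray over 13 cells = 7305  → 45.6298
row 5: Σ corner-gray over 13 cells = 7418  → 46.3356
row 6: Σ corner-gray over 13 cells = 7281  → 45.4799
row 7: Σ corner-gray over 13 cells = 6022  → 37.6157
row 8: Σ corner-gray over 13 cells = 5782  → 36.1165
Σ rows: total corner-gray = 61657  → 385.1328 mm³


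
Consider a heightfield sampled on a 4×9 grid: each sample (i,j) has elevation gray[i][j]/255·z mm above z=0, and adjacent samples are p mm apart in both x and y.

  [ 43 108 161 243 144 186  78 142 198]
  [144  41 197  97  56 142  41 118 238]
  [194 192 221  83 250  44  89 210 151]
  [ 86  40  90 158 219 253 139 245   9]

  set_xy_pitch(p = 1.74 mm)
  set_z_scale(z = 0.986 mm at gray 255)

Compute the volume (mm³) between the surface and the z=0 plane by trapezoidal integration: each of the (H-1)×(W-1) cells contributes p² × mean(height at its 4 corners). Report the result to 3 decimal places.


height_mm = gray/255 × 0.986; cell vol = 1.74² × mean(4 corners)
unit = 1.74² × 0.986 / (4×255) = 0.00292668 mm³ per gray-sum
row 0: Σ corner-gray over 8 cells = 4131  → 12.0901
row 1: Σ corner-gray over 8 cells = 4289  → 12.5525
row 2: Σ corner-gray over 8 cells = 4906  → 14.3583
Σ rows: total corner-gray = 13326  → 39.0009 mm³

39.001
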